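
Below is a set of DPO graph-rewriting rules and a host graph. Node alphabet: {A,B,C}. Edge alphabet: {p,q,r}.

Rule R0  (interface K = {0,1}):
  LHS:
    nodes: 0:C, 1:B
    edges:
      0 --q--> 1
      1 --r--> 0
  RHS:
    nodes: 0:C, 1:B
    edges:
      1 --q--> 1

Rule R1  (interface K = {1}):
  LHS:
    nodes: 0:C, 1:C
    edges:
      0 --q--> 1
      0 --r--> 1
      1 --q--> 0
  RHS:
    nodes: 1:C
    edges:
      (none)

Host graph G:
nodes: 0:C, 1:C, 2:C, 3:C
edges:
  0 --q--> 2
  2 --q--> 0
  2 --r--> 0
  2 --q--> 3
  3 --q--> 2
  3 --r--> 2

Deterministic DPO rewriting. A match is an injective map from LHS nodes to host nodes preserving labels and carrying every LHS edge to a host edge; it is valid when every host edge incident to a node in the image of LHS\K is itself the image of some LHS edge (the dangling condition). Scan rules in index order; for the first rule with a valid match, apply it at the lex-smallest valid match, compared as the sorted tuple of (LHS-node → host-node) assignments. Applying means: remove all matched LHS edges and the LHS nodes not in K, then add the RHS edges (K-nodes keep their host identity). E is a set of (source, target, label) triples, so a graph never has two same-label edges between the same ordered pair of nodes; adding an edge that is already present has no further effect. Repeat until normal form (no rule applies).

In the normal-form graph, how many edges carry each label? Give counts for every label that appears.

[0] host  ⇒  4 nodes, 6 edges  {0-q->2 2-q->0 2-r->0 2-q->3 3-q->2 3-r->2}
[1] R1 @ {0↦3, 1↦2}  ⇒  3 nodes, 3 edges  {0-q->2 2-q->0 2-r->0}
[2] R1 @ {0↦2, 1↦0}  ⇒  2 nodes, 0 edges  {∅}
normal form: no rule applies after step 2
NF edges: []

Answer: (no edges)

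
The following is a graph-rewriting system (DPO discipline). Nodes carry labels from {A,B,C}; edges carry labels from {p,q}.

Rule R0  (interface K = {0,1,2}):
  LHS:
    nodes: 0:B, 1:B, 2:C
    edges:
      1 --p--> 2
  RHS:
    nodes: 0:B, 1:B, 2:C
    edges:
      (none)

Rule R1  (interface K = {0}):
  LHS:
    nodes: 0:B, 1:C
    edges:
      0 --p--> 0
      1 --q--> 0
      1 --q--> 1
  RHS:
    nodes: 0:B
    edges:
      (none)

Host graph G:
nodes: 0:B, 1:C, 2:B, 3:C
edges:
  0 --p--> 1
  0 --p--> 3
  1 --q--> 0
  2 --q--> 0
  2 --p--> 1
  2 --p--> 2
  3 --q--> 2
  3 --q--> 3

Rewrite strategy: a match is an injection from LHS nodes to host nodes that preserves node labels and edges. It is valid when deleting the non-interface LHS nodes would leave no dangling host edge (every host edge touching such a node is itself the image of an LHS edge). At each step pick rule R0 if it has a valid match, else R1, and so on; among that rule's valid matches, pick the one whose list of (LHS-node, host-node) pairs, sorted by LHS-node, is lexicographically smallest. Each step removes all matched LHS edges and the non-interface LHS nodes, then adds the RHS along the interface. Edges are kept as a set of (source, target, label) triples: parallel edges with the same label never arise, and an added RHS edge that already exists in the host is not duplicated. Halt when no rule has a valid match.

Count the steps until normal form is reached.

Answer: 4

Derivation:
initial: |V|=4 |E|=8  E = 0-p->1 0-p->3 1-q->0 2-q->0 2-p->1 2-p->2 3-q->2 3-q->3
step 1: apply R0 at {0↦0, 1↦2, 2↦1}  → |V|=4 |E|=7  E = 0-p->1 0-p->3 1-q->0 2-q->0 2-p->2 3-q->2 3-q->3
step 2: apply R0 at {0↦2, 1↦0, 2↦1}  → |V|=4 |E|=6  E = 0-p->3 1-q->0 2-q->0 2-p->2 3-q->2 3-q->3
step 3: apply R0 at {0↦2, 1↦0, 2↦3}  → |V|=4 |E|=5  E = 1-q->0 2-q->0 2-p->2 3-q->2 3-q->3
step 4: apply R1 at {0↦2, 1↦3}  → |V|=3 |E|=2  E = 1-q->0 2-q->0
normal form: no rule applies after step 4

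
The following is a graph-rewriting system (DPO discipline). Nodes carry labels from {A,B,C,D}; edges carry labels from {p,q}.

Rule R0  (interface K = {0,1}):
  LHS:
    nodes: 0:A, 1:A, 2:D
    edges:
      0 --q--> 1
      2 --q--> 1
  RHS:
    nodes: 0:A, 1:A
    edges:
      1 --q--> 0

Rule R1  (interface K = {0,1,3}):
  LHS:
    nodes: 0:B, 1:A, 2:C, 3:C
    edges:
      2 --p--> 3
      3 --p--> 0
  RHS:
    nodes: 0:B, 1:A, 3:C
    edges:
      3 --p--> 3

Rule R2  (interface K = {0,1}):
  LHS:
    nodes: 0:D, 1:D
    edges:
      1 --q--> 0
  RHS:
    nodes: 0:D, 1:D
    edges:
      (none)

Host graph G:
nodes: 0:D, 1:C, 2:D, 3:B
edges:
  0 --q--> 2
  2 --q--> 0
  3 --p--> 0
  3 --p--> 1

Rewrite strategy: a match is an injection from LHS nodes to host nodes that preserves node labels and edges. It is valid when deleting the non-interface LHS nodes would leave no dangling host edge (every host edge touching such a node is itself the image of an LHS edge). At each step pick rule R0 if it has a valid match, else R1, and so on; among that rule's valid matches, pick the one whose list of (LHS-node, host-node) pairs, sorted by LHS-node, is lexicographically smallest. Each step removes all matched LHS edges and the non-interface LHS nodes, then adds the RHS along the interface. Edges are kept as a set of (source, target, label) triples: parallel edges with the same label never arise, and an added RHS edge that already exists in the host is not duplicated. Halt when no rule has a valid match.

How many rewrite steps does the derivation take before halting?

[0] host  ⇒  4 nodes, 4 edges  {0-q->2 2-q->0 3-p->0 3-p->1}
[1] R2 @ {0↦0, 1↦2}  ⇒  4 nodes, 3 edges  {0-q->2 3-p->0 3-p->1}
[2] R2 @ {0↦2, 1↦0}  ⇒  4 nodes, 2 edges  {3-p->0 3-p->1}
normal form: no rule applies after step 2

Answer: 2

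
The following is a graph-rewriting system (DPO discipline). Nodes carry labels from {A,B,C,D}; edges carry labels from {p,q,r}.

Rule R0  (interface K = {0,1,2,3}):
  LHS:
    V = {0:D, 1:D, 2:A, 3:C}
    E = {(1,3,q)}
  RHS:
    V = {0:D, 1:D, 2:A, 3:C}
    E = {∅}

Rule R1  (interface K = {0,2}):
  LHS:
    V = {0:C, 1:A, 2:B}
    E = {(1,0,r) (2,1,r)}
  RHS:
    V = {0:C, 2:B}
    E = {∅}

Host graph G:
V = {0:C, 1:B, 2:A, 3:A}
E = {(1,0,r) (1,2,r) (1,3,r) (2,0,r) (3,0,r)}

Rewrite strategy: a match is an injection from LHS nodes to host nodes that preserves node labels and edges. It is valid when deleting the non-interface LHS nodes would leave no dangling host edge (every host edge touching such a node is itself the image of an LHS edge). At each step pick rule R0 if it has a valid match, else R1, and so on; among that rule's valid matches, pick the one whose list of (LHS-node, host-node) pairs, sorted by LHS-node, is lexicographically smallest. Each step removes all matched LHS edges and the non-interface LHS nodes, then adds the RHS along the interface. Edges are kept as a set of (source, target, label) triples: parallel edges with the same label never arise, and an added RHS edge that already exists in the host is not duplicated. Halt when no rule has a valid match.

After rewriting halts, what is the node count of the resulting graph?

Answer: 2

Derivation:
initial: |V|=4 |E|=5  E = 1-r->0 1-r->2 1-r->3 2-r->0 3-r->0
step 1: apply R1 at {0↦0, 1↦2, 2↦1}  → |V|=3 |E|=3  E = 1-r->0 1-r->3 3-r->0
step 2: apply R1 at {0↦0, 1↦3, 2↦1}  → |V|=2 |E|=1  E = 1-r->0
halt: no rule applies after step 2
NF nodes: {0:C, 1:B}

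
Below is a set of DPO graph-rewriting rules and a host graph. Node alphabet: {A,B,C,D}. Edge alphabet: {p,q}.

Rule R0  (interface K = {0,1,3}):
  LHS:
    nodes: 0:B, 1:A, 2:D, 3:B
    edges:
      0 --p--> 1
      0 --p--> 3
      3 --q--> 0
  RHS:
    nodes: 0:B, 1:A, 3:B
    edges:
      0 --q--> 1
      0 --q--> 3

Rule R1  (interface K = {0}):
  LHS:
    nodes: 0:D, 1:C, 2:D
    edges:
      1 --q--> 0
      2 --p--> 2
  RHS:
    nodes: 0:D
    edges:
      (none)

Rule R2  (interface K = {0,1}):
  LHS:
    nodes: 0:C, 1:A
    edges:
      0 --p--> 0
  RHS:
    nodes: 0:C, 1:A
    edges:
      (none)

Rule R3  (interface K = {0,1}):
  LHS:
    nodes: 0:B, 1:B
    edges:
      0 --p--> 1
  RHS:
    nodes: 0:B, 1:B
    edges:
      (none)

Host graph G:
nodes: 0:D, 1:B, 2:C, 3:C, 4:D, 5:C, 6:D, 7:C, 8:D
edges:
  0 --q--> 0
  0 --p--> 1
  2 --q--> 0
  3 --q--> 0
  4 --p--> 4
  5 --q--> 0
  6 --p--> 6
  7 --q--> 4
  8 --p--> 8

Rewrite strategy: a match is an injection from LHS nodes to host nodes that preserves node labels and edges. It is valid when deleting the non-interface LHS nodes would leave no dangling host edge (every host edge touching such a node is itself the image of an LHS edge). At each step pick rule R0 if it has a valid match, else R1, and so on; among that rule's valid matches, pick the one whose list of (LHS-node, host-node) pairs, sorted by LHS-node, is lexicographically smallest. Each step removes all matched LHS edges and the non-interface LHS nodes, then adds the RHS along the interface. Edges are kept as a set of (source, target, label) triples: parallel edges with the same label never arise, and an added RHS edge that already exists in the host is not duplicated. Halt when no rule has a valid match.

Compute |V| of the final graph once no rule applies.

[0] host  ⇒  9 nodes, 9 edges  {0-q->0 0-p->1 2-q->0 3-q->0 4-p->4 5-q->0 6-p->6 7-q->4 8-p->8}
[1] R1 @ {0↦0, 1↦2, 2↦6}  ⇒  7 nodes, 7 edges  {0-q->0 0-p->1 3-q->0 4-p->4 5-q->0 7-q->4 8-p->8}
[2] R1 @ {0↦0, 1↦3, 2↦8}  ⇒  5 nodes, 5 edges  {0-q->0 0-p->1 4-p->4 5-q->0 7-q->4}
halt: no rule applies after step 2
NF nodes: {0:D, 1:B, 4:D, 5:C, 7:C}

Answer: 5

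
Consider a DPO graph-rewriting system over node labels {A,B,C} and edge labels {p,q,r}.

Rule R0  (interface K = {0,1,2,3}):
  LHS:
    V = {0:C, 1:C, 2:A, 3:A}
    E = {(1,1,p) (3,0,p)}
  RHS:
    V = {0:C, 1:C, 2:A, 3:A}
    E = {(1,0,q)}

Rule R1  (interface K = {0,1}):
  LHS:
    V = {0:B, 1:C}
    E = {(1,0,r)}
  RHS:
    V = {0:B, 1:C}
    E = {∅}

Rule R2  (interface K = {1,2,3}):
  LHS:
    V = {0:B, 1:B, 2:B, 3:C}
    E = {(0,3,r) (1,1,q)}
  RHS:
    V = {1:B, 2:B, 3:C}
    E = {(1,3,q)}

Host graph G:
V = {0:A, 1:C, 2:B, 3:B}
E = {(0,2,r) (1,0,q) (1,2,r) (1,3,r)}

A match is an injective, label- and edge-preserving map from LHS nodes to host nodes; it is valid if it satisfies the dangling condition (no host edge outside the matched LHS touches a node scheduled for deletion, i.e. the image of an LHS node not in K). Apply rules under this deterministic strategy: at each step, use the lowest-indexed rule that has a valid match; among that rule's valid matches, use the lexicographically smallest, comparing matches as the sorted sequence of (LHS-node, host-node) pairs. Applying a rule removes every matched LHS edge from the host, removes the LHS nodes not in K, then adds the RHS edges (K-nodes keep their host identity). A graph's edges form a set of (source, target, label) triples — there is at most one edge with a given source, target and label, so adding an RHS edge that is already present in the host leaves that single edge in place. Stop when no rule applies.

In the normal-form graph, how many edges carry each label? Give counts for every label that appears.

initial: |V|=4 |E|=4  E = 0-r->2 1-q->0 1-r->2 1-r->3
step 1: apply R1 at {0↦2, 1↦1}  → |V|=4 |E|=3  E = 0-r->2 1-q->0 1-r->3
step 2: apply R1 at {0↦3, 1↦1}  → |V|=4 |E|=2  E = 0-r->2 1-q->0
normal form: no rule applies after step 2
NF edges: [(0, 2, 'r'), (1, 0, 'q')]

Answer: q:1 r:1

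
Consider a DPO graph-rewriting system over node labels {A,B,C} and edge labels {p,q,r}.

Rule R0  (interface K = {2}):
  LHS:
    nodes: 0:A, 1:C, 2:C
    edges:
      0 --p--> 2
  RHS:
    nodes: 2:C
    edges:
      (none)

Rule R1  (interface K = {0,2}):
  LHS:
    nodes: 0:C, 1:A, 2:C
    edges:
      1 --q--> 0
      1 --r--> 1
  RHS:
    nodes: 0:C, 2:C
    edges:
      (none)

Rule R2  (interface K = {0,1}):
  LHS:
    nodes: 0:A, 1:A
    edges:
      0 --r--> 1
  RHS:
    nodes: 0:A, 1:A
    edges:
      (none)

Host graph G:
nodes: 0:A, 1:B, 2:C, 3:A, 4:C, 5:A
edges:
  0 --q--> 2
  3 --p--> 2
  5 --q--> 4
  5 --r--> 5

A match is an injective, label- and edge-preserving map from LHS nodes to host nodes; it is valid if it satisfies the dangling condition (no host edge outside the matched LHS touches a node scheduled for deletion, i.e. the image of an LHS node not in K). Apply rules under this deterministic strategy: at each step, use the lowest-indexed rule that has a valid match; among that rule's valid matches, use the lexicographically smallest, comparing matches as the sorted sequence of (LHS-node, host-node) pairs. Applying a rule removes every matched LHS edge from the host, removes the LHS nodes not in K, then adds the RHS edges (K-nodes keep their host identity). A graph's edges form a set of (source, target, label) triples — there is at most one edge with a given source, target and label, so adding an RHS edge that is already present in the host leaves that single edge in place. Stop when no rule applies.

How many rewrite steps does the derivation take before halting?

Answer: 2

Derivation:
[0] host  ⇒  6 nodes, 4 edges  {0-q->2 3-p->2 5-q->4 5-r->5}
[1] R1 @ {0↦4, 1↦5, 2↦2}  ⇒  5 nodes, 2 edges  {0-q->2 3-p->2}
[2] R0 @ {0↦3, 1↦4, 2↦2}  ⇒  3 nodes, 1 edges  {0-q->2}
halt: no rule applies after step 2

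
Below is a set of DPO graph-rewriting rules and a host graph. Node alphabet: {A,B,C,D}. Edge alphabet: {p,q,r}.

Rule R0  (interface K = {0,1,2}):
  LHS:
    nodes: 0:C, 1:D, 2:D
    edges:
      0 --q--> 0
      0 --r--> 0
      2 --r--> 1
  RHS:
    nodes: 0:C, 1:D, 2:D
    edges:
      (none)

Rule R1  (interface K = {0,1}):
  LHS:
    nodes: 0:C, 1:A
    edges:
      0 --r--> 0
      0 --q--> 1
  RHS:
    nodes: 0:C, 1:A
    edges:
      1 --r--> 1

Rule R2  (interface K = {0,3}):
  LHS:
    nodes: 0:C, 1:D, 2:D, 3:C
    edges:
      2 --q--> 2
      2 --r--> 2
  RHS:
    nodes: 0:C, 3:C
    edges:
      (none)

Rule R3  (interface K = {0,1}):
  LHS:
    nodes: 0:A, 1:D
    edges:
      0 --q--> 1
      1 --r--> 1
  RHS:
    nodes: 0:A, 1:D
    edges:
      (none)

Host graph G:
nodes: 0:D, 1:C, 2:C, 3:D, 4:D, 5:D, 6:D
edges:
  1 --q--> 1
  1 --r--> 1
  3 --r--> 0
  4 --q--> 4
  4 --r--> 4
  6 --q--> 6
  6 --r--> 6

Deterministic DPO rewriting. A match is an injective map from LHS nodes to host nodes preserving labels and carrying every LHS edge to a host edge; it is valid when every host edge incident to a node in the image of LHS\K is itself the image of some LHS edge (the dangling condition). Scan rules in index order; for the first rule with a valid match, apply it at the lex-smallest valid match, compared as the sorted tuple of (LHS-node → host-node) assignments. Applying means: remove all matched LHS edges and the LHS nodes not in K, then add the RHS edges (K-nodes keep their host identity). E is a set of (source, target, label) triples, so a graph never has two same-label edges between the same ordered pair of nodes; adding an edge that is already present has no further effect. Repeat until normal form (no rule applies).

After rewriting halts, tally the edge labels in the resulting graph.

Answer: (no edges)

Rewrite trace:
initial: |V|=7 |E|=7  E = 1-q->1 1-r->1 3-r->0 4-q->4 4-r->4 6-q->6 6-r->6
step 1: apply R0 at {0↦1, 1↦0, 2↦3}  → |V|=7 |E|=4  E = 4-q->4 4-r->4 6-q->6 6-r->6
step 2: apply R2 at {0↦1, 1↦0, 2↦4, 3↦2}  → |V|=5 |E|=2  E = 6-q->6 6-r->6
step 3: apply R2 at {0↦1, 1↦3, 2↦6, 3↦2}  → |V|=3 |E|=0  E = ∅
final graph: no rule applies after step 3
NF edges: []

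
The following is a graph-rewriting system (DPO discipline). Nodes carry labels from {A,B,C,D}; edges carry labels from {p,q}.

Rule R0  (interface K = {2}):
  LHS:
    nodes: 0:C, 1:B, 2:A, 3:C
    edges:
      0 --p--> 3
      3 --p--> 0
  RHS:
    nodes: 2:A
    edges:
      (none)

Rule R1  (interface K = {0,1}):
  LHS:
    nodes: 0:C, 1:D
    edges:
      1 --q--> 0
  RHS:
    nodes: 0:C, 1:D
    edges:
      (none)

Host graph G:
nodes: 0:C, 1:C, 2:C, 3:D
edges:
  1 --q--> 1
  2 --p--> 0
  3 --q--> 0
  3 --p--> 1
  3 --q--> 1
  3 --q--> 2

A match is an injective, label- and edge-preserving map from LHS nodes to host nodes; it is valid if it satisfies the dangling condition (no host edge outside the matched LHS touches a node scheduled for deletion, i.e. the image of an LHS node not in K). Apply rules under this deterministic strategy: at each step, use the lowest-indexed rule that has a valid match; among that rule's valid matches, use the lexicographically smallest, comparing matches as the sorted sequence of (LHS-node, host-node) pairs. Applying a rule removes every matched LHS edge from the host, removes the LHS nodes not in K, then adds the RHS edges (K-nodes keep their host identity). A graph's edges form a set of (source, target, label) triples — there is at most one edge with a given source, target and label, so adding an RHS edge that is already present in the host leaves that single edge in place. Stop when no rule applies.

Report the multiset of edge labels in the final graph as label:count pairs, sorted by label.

start.  V:4 E:6  edges: 1-q->1 2-p->0 3-q->0 3-p->1 3-q->1 3-q->2
1. fire R1 via {0↦0, 1↦3}  →  V:4 E:5  edges: 1-q->1 2-p->0 3-p->1 3-q->1 3-q->2
2. fire R1 via {0↦1, 1↦3}  →  V:4 E:4  edges: 1-q->1 2-p->0 3-p->1 3-q->2
3. fire R1 via {0↦2, 1↦3}  →  V:4 E:3  edges: 1-q->1 2-p->0 3-p->1
halt: no rule applies after step 3
NF edges: [(1, 1, 'q'), (2, 0, 'p'), (3, 1, 'p')]

Answer: p:2 q:1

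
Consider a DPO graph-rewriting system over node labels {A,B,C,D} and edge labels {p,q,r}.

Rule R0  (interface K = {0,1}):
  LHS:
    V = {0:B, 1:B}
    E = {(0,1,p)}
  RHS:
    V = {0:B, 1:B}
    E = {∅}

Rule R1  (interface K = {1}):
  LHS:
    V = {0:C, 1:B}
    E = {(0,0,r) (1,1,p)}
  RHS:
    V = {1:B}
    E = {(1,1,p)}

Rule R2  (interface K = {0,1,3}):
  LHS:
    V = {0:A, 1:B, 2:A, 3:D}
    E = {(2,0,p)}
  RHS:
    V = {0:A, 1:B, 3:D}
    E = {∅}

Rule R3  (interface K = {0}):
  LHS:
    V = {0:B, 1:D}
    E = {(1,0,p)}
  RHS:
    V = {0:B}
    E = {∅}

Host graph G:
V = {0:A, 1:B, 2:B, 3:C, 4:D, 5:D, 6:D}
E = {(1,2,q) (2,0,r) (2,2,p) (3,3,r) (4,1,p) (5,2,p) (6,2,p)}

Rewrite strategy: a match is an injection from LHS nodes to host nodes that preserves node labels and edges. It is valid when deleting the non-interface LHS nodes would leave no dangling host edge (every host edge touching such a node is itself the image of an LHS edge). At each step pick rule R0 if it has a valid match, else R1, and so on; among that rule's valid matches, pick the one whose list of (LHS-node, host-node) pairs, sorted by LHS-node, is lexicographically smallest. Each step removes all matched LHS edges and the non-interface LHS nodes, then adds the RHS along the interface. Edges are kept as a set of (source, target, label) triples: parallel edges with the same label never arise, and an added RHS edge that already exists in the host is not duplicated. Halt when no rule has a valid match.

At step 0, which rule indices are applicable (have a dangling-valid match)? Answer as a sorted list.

R0: no valid match — LHS pattern not found
R1: 1 valid match — {0↦3, 1↦2}
R2: no valid match — LHS pattern not found
R3: 3 valid matches — {0↦1, 1↦4}, {0↦2, 1↦5}, {0↦2, 1↦6}

Answer: [R1,R3]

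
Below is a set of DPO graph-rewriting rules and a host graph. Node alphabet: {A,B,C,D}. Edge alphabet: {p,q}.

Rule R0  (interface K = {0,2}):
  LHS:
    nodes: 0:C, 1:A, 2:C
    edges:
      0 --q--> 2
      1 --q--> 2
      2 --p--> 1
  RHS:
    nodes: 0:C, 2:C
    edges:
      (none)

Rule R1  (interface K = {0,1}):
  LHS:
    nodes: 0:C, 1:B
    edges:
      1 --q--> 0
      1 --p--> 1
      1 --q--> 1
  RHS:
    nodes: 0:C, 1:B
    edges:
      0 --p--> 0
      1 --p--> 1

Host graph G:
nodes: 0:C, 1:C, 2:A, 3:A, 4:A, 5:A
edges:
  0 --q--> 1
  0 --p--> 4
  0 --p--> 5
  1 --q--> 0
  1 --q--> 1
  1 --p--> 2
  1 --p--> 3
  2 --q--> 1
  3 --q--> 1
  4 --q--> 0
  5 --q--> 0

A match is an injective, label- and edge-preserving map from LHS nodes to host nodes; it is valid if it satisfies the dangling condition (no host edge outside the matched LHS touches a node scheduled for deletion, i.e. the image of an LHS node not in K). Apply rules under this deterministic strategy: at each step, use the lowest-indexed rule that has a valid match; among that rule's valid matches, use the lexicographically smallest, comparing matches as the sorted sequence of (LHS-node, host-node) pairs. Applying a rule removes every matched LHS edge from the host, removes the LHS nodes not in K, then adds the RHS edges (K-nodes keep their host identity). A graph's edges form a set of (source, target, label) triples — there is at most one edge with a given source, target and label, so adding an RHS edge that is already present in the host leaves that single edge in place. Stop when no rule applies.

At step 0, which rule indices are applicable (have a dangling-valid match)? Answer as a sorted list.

Answer: [R0]

Rewrite trace:
R0: 4 valid matches — {0↦0, 1↦2, 2↦1}, {0↦0, 1↦3, 2↦1}, {0↦1, 1↦4, 2↦0} (+1 more)
R1: no valid match — LHS pattern not found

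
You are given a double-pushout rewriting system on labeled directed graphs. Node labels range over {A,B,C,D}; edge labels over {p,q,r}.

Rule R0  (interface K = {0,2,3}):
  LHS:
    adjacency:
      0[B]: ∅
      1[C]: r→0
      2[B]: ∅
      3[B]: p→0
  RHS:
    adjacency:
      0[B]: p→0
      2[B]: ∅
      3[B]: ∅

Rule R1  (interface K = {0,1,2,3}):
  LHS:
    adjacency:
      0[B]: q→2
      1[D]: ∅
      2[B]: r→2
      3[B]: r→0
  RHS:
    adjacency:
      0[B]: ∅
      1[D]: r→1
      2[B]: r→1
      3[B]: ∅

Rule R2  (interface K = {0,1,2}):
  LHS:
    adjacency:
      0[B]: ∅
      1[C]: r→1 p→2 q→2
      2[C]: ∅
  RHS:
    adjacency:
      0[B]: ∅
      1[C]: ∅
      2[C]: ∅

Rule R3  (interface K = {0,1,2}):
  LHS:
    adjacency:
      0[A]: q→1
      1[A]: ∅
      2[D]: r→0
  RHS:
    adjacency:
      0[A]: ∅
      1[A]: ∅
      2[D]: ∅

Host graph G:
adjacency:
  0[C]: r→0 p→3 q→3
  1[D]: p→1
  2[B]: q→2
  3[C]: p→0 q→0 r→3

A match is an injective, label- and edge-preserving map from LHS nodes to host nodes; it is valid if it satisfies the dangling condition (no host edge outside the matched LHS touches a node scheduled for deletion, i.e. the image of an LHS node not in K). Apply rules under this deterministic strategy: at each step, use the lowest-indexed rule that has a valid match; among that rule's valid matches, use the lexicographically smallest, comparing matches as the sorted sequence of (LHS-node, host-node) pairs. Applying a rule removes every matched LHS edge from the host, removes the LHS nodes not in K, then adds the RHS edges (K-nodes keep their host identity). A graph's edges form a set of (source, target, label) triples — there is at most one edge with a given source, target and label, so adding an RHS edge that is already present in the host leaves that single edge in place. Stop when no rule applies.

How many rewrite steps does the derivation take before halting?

start.  V:4 E:8  edges: 0-r->0 0-p->3 0-q->3 1-p->1 2-q->2 3-p->0 3-q->0 3-r->3
1. fire R2 via {0↦2, 1↦0, 2↦3}  →  V:4 E:5  edges: 1-p->1 2-q->2 3-p->0 3-q->0 3-r->3
2. fire R2 via {0↦2, 1↦3, 2↦0}  →  V:4 E:2  edges: 1-p->1 2-q->2
halt: no rule applies after step 2

Answer: 2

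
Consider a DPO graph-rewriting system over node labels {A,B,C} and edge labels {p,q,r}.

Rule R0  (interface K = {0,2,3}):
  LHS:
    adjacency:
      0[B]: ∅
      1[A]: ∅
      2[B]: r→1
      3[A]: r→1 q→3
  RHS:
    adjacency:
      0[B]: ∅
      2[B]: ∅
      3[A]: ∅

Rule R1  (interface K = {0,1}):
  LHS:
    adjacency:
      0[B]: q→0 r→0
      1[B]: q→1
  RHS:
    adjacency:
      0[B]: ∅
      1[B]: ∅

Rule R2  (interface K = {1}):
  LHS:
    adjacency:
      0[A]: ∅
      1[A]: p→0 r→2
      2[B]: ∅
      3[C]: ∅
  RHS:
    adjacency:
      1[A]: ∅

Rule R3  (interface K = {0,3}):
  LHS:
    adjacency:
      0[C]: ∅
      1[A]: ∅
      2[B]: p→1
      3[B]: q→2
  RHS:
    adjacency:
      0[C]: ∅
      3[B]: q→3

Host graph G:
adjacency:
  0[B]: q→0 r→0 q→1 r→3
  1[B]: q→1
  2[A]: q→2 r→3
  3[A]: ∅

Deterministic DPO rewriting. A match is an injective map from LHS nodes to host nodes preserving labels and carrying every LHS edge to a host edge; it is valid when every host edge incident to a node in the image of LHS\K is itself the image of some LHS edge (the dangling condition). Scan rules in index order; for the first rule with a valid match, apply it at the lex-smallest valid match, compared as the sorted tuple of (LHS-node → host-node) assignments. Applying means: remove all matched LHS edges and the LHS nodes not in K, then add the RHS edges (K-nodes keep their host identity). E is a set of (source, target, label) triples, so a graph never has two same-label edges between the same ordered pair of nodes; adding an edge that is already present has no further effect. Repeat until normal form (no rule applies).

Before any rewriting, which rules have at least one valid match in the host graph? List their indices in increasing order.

R0: 1 valid match — {0↦1, 1↦3, 2↦0, 3↦2}
R1: 1 valid match — {0↦0, 1↦1}
R2: no valid match — LHS pattern not found
R3: no valid match — LHS pattern not found

Answer: [R0,R1]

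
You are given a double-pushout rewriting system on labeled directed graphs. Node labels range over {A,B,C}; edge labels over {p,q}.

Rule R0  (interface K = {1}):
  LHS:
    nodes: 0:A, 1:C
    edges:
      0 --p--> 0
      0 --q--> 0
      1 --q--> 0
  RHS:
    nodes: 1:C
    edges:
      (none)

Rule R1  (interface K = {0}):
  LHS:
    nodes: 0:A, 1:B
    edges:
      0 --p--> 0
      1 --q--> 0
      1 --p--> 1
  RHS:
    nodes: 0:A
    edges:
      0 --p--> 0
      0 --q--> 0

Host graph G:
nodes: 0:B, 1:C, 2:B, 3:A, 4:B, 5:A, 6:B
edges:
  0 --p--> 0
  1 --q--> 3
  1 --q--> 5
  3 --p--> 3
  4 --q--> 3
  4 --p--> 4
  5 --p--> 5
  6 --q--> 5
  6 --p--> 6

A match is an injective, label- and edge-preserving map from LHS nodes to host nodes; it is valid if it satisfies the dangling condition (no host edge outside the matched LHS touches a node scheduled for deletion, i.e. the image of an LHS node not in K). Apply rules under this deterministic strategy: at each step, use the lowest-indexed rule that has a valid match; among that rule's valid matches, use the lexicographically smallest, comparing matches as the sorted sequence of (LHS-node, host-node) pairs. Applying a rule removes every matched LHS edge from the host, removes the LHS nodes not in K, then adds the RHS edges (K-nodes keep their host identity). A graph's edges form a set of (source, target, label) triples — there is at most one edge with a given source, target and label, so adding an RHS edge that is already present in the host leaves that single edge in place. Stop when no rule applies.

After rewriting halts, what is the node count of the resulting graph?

[0] host  ⇒  7 nodes, 9 edges  {0-p->0 1-q->3 1-q->5 3-p->3 4-q->3 4-p->4 5-p->5 6-q->5 6-p->6}
[1] R1 @ {0↦3, 1↦4}  ⇒  6 nodes, 8 edges  {0-p->0 1-q->3 1-q->5 3-p->3 3-q->3 5-p->5 6-q->5 6-p->6}
[2] R0 @ {0↦3, 1↦1}  ⇒  5 nodes, 5 edges  {0-p->0 1-q->5 5-p->5 6-q->5 6-p->6}
[3] R1 @ {0↦5, 1↦6}  ⇒  4 nodes, 4 edges  {0-p->0 1-q->5 5-p->5 5-q->5}
[4] R0 @ {0↦5, 1↦1}  ⇒  3 nodes, 1 edges  {0-p->0}
halt: no rule applies after step 4
NF nodes: {0:B, 1:C, 2:B}

Answer: 3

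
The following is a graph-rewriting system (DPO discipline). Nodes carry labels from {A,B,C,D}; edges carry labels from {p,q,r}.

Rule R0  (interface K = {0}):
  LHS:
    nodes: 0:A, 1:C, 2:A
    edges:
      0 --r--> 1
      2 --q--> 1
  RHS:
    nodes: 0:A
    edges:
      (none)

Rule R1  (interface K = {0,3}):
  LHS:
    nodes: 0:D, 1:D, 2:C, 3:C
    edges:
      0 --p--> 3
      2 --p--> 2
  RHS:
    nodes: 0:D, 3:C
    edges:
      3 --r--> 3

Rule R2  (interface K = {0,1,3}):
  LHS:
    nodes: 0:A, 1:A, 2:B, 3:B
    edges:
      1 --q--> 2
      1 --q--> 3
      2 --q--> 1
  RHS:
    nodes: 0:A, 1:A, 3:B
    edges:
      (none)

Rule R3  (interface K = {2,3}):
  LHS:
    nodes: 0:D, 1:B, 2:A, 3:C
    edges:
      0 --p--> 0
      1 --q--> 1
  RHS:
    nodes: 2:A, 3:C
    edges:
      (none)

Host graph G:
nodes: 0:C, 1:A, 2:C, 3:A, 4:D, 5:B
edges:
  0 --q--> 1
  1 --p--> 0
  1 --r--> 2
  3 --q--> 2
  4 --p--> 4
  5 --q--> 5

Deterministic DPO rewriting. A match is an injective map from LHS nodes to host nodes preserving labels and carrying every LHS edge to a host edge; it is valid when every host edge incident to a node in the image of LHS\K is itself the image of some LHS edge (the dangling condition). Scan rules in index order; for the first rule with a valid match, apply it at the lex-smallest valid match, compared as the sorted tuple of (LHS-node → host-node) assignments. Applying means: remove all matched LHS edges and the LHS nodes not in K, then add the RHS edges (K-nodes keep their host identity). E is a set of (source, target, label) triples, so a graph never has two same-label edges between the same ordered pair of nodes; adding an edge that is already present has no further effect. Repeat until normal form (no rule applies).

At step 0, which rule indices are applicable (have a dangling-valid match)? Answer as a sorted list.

Answer: [R0,R3]

Steps:
R0: 1 valid match — {0↦1, 1↦2, 2↦3}
R1: no valid match — LHS pattern not found
R2: no valid match — LHS pattern not found
R3: 4 valid matches — {0↦4, 1↦5, 2↦1, 3↦0}, {0↦4, 1↦5, 2↦1, 3↦2}, {0↦4, 1↦5, 2↦3, 3↦0} (+1 more)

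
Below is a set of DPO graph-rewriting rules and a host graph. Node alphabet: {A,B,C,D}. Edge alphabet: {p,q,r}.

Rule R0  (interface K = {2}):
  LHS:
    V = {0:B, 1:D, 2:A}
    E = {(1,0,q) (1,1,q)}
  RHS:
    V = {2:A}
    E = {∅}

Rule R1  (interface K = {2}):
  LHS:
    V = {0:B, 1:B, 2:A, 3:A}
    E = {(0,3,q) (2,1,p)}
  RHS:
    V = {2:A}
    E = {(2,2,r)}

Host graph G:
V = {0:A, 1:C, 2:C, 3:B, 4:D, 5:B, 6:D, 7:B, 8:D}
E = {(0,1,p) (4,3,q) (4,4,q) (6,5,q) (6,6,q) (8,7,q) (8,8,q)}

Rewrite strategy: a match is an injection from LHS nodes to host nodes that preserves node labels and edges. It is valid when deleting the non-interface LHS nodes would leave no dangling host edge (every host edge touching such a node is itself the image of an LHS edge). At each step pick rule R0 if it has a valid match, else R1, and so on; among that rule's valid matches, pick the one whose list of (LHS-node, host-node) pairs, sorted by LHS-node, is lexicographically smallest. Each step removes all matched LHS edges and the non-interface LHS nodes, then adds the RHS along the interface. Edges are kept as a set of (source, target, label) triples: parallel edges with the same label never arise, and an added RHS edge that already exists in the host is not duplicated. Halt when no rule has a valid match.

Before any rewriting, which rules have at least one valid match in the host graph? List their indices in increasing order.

R0: 3 valid matches — {0↦3, 1↦4, 2↦0}, {0↦5, 1↦6, 2↦0}, {0↦7, 1↦8, 2↦0}
R1: no valid match — LHS pattern not found

Answer: [R0]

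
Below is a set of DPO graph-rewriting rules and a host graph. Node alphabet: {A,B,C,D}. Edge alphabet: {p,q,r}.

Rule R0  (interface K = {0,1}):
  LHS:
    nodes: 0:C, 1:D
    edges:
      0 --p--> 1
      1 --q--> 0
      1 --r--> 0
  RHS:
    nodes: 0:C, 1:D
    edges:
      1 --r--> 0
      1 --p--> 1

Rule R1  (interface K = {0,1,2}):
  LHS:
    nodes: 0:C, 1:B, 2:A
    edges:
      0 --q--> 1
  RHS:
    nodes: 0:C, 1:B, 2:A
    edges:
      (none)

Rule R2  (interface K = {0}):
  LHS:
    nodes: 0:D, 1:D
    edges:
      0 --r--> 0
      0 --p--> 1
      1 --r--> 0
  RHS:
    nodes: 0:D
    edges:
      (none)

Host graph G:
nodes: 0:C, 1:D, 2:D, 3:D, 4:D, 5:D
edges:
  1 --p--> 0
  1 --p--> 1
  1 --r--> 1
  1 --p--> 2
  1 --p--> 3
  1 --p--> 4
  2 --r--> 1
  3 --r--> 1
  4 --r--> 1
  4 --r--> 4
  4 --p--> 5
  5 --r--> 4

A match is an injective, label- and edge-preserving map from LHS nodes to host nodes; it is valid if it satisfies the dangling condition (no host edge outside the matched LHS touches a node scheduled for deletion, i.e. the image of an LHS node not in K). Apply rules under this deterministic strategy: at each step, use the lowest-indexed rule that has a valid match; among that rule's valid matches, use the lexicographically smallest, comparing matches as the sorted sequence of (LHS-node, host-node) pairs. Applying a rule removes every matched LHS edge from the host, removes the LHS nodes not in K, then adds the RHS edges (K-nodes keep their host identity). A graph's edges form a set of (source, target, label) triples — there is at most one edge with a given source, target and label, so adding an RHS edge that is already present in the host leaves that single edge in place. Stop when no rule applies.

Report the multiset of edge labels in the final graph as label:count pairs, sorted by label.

Answer: p:4 r:2

Steps:
initial: |V|=6 |E|=12  E = 1-p->0 1-p->1 1-r->1 1-p->2 1-p->3 1-p->4 2-r->1 3-r->1 4-r->1 4-r->4 4-p->5 5-r->4
step 1: apply R2 at {0↦1, 1↦2}  → |V|=5 |E|=9  E = 1-p->0 1-p->1 1-p->3 1-p->4 3-r->1 4-r->1 4-r->4 4-p->5 5-r->4
step 2: apply R2 at {0↦4, 1↦5}  → |V|=4 |E|=6  E = 1-p->0 1-p->1 1-p->3 1-p->4 3-r->1 4-r->1
normal form: no rule applies after step 2
NF edges: [(1, 0, 'p'), (1, 1, 'p'), (1, 3, 'p'), (1, 4, 'p'), (3, 1, 'r'), (4, 1, 'r')]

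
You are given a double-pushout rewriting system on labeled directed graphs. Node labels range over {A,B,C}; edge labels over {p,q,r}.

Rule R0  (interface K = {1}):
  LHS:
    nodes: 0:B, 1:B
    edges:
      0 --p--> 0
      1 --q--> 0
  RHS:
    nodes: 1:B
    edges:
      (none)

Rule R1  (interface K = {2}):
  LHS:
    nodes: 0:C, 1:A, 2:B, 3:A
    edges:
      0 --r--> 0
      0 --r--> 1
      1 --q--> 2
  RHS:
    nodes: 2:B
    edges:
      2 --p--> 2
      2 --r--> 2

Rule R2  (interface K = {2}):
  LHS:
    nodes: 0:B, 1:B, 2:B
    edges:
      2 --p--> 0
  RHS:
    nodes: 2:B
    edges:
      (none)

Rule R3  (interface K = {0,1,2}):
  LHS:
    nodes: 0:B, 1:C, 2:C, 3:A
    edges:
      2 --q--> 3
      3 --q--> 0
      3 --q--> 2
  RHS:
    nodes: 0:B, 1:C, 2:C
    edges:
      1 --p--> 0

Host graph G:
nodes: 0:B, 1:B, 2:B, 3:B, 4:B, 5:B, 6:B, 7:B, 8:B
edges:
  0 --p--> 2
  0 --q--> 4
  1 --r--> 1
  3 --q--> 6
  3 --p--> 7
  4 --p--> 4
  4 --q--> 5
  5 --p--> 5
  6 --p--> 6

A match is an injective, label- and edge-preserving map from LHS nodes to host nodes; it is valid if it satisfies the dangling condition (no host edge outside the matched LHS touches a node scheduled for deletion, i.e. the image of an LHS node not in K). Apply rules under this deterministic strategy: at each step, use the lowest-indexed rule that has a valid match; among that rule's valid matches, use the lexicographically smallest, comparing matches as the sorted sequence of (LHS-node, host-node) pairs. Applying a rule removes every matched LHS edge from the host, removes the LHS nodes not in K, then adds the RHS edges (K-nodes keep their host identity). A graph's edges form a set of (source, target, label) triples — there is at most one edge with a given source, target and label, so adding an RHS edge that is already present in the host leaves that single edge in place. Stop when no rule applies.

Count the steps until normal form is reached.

initial: |V|=9 |E|=9  E = 0-p->2 0-q->4 1-r->1 3-q->6 3-p->7 4-p->4 4-q->5 5-p->5 6-p->6
step 1: apply R0 at {0↦5, 1↦4}  → |V|=8 |E|=7  E = 0-p->2 0-q->4 1-r->1 3-q->6 3-p->7 4-p->4 6-p->6
step 2: apply R0 at {0↦4, 1↦0}  → |V|=7 |E|=5  E = 0-p->2 1-r->1 3-q->6 3-p->7 6-p->6
step 3: apply R0 at {0↦6, 1↦3}  → |V|=6 |E|=3  E = 0-p->2 1-r->1 3-p->7
step 4: apply R2 at {0↦2, 1↦8, 2↦0}  → |V|=4 |E|=2  E = 1-r->1 3-p->7
step 5: apply R2 at {0↦7, 1↦0, 2↦3}  → |V|=2 |E|=1  E = 1-r->1
final graph: no rule applies after step 5

Answer: 5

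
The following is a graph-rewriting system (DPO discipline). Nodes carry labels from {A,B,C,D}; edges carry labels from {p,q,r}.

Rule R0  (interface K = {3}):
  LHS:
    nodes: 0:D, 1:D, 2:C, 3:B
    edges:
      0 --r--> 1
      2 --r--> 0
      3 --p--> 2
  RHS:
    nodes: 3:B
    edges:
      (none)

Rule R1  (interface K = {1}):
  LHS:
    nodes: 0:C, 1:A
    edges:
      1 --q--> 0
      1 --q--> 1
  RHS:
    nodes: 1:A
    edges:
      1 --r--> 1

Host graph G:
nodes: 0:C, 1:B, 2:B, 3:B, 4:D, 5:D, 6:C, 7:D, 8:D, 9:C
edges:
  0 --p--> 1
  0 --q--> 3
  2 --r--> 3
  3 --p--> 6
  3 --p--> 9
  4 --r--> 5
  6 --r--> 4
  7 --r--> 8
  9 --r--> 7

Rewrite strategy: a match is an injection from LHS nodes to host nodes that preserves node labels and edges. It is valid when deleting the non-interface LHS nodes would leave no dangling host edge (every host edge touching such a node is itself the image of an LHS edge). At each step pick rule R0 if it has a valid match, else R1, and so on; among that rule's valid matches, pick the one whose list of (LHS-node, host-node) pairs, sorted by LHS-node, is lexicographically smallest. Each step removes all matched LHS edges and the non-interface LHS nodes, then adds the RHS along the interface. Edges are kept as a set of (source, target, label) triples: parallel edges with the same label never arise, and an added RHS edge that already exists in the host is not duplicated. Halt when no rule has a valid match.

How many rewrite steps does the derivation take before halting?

Answer: 2

Rewrite trace:
initial: |V|=10 |E|=9  E = 0-p->1 0-q->3 2-r->3 3-p->6 3-p->9 4-r->5 6-r->4 7-r->8 9-r->7
step 1: apply R0 at {0↦4, 1↦5, 2↦6, 3↦3}  → |V|=7 |E|=6  E = 0-p->1 0-q->3 2-r->3 3-p->9 7-r->8 9-r->7
step 2: apply R0 at {0↦7, 1↦8, 2↦9, 3↦3}  → |V|=4 |E|=3  E = 0-p->1 0-q->3 2-r->3
final graph: no rule applies after step 2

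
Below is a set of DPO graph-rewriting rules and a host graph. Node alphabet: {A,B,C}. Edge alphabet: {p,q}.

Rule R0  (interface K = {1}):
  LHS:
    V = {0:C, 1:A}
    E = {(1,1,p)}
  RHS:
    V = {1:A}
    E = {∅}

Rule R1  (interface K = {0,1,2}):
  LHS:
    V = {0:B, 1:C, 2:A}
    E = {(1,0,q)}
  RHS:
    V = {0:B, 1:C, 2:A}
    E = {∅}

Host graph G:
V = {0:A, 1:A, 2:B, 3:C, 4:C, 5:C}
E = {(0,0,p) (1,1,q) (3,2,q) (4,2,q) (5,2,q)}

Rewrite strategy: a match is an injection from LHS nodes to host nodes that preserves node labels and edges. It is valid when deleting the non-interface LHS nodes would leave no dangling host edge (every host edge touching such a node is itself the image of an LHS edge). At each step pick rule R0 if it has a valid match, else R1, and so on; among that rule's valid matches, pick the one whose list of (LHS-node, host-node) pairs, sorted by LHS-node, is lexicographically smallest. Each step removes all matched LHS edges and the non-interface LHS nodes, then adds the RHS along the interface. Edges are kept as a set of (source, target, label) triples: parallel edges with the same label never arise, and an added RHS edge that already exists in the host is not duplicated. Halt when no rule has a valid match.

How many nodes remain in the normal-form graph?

Answer: 5

Steps:
start.  V:6 E:5  edges: 0-p->0 1-q->1 3-q->2 4-q->2 5-q->2
1. fire R1 via {0↦2, 1↦3, 2↦0}  →  V:6 E:4  edges: 0-p->0 1-q->1 4-q->2 5-q->2
2. fire R0 via {0↦3, 1↦0}  →  V:5 E:3  edges: 1-q->1 4-q->2 5-q->2
3. fire R1 via {0↦2, 1↦4, 2↦0}  →  V:5 E:2  edges: 1-q->1 5-q->2
4. fire R1 via {0↦2, 1↦5, 2↦0}  →  V:5 E:1  edges: 1-q->1
normal form: no rule applies after step 4
NF nodes: {0:A, 1:A, 2:B, 4:C, 5:C}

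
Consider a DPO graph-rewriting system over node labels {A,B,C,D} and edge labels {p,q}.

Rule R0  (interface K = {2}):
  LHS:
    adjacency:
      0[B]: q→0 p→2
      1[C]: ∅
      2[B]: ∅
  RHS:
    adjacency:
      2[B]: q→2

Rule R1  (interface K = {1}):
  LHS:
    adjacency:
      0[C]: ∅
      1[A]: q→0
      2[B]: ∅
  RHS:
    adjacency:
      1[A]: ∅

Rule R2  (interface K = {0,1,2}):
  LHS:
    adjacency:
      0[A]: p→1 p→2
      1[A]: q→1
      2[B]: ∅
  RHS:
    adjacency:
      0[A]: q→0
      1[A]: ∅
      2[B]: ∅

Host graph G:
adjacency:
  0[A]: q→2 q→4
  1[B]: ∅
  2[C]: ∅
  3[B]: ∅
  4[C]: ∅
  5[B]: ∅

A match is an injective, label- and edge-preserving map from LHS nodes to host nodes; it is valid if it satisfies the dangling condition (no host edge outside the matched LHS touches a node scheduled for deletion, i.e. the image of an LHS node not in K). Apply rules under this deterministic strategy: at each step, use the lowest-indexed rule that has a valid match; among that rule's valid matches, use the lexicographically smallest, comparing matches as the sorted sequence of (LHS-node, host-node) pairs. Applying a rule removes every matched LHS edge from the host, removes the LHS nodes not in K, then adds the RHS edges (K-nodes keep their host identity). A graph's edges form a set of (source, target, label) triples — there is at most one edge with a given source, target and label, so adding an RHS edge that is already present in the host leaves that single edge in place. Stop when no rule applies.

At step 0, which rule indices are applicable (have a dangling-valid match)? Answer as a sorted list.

R0: no valid match — LHS pattern not found
R1: 6 valid matches — {0↦2, 1↦0, 2↦1}, {0↦2, 1↦0, 2↦3}, {0↦2, 1↦0, 2↦5} (+3 more)
R2: no valid match — LHS pattern not found

Answer: [R1]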